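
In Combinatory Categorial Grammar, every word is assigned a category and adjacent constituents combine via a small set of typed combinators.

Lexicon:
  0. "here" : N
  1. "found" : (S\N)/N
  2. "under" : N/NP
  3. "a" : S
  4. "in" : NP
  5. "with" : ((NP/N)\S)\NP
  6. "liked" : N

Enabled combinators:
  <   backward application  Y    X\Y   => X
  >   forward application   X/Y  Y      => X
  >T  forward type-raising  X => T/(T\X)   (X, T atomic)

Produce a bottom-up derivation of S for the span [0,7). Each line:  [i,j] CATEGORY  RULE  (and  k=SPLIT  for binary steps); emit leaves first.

[0,7] S   >
  [0,1] S/(S\N)   >T
    [0,1] "here" : N
  [1,7] S\N   >
    [1,2] "found" : (S\N)/N
    [2,7] N   >
      [2,3] "under" : N/NP
      [3,7] NP   >
        [3,6] NP/N   <
          [3,4] "a" : S
          [4,6] (NP/N)\S   <
            [4,5] "in" : NP
            [5,6] "with" : ((NP/N)\S)\NP
        [6,7] "liked" : N

[0,1] N  lex  "here"
[0,1] S/(S\N)  >T
[1,2] (S\N)/N  lex  "found"
[2,3] N/NP  lex  "under"
[3,4] S  lex  "a"
[4,5] NP  lex  "in"
[5,6] ((NP/N)\S)\NP  lex  "with"
[4,6] (NP/N)\S  <  k=5
[3,6] NP/N  <  k=4
[6,7] N  lex  "liked"
[3,7] NP  >  k=6
[2,7] N  >  k=3
[1,7] S\N  >  k=2
[0,7] S  >  k=1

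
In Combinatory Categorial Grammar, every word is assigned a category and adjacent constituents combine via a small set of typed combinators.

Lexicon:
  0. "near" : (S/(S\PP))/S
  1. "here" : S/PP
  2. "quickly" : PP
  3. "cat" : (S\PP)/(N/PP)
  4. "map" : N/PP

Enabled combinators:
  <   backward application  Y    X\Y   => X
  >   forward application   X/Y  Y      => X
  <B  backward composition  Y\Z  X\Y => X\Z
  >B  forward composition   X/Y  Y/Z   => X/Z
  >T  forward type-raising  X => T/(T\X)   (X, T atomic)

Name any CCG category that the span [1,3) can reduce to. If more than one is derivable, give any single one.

[0,5] S   >
  [0,3] S/(S\PP)   >
    [0,1] "near" : (S/(S\PP))/S
    [1,3] S   >
      [1,2] "here" : S/PP
      [2,3] "quickly" : PP
  [3,5] S\PP   >
    [3,4] "cat" : (S\PP)/(N/PP)
    [4,5] "map" : N/PP

S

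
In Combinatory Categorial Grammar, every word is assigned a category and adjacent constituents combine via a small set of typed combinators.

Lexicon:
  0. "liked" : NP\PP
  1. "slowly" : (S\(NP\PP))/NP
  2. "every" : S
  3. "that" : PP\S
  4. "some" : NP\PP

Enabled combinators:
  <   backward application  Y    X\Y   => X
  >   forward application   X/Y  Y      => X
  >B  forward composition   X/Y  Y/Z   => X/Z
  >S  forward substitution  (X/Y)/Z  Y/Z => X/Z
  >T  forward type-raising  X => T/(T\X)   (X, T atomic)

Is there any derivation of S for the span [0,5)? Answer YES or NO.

[0,5] S   <
  [0,1] "liked" : NP\PP
  [1,5] S\(NP\PP)   >
    [1,2] "slowly" : (S\(NP\PP))/NP
    [2,5] NP   <
      [2,4] PP   <
        [2,3] "every" : S
        [3,4] "that" : PP\S
      [4,5] "some" : NP\PP

YES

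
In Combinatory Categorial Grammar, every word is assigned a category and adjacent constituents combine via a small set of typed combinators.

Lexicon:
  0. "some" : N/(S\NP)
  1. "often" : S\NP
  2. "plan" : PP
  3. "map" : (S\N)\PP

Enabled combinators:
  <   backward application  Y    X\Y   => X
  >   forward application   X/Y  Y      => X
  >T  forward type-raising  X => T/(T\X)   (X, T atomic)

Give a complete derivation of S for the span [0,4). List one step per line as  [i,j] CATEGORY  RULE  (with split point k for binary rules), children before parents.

[0,4] S   <
  [0,2] N   >
    [0,1] "some" : N/(S\NP)
    [1,2] "often" : S\NP
  [2,4] S\N   <
    [2,3] "plan" : PP
    [3,4] "map" : (S\N)\PP

[0,1] N/(S\NP)  lex  "some"
[1,2] S\NP  lex  "often"
[0,2] N  >  k=1
[2,3] PP  lex  "plan"
[3,4] (S\N)\PP  lex  "map"
[2,4] S\N  <  k=3
[0,4] S  <  k=2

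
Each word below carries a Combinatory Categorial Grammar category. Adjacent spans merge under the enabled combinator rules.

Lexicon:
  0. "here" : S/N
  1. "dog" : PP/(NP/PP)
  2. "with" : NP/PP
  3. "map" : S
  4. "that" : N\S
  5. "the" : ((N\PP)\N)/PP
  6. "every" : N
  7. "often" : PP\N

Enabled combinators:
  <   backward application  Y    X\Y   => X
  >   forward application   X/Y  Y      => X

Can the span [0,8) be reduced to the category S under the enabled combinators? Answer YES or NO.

YES

[0,8] S   >
  [0,1] "here" : S/N
  [1,8] N   <
    [1,3] PP   >
      [1,2] "dog" : PP/(NP/PP)
      [2,3] "with" : NP/PP
    [3,8] N\PP   <
      [3,5] N   <
        [3,4] "map" : S
        [4,5] "that" : N\S
      [5,8] (N\PP)\N   >
        [5,6] "the" : ((N\PP)\N)/PP
        [6,8] PP   <
          [6,7] "every" : N
          [7,8] "often" : PP\N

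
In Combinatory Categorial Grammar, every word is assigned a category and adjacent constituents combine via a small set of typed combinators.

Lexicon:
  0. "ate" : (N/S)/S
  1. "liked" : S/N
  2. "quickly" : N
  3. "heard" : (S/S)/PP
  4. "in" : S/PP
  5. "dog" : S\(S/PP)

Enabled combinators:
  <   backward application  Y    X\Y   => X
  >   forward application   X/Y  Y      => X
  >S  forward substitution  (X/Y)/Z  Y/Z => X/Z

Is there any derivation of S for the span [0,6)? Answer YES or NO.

(N/S)/S S/N N (S/S)/PP S/PP S\(S/PP)
CKY chart[0,6] = {N}; S ∉ chart

NO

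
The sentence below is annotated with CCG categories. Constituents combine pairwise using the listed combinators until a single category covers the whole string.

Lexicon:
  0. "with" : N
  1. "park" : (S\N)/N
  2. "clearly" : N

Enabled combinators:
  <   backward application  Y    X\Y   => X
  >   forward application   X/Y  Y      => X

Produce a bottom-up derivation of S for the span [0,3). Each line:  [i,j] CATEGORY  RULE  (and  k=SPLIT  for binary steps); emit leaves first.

[0,1] N  lex  "with"
[1,2] (S\N)/N  lex  "park"
[2,3] N  lex  "clearly"
[1,3] S\N  >  k=2
[0,3] S  <  k=1

[0,3] S   <
  [0,1] "with" : N
  [1,3] S\N   >
    [1,2] "park" : (S\N)/N
    [2,3] "clearly" : N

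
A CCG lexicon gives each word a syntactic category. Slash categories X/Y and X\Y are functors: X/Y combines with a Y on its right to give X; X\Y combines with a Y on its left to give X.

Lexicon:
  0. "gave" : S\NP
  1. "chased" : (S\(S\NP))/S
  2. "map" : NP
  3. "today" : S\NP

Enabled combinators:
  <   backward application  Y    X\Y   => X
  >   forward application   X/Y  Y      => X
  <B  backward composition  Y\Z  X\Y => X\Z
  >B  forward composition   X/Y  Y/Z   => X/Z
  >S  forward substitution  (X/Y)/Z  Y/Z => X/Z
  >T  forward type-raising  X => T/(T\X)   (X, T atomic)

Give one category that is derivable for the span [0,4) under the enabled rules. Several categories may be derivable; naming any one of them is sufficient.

[0,4] S   <
  [0,1] "gave" : S\NP
  [1,4] S\(S\NP)   >
    [1,2] "chased" : (S\(S\NP))/S
    [2,4] S   >
      [2,3] S/(S\NP)   >T
        [2,3] "map" : NP
      [3,4] "today" : S\NP

S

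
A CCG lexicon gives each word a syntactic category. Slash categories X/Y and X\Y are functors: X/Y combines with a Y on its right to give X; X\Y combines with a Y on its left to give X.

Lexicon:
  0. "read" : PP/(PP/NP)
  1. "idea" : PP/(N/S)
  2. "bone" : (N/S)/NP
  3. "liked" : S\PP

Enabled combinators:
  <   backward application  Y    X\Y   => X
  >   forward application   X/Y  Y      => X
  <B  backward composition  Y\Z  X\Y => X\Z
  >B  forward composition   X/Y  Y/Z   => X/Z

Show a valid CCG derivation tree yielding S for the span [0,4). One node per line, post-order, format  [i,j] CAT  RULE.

[0,4] S   <
  [0,3] PP   >
    [0,1] "read" : PP/(PP/NP)
    [1,3] PP/NP   >B
      [1,2] "idea" : PP/(N/S)
      [2,3] "bone" : (N/S)/NP
  [3,4] "liked" : S\PP

[0,1] PP/(PP/NP)  lex  "read"
[1,2] PP/(N/S)  lex  "idea"
[2,3] (N/S)/NP  lex  "bone"
[1,3] PP/NP  >B  k=2
[0,3] PP  >  k=1
[3,4] S\PP  lex  "liked"
[0,4] S  <  k=3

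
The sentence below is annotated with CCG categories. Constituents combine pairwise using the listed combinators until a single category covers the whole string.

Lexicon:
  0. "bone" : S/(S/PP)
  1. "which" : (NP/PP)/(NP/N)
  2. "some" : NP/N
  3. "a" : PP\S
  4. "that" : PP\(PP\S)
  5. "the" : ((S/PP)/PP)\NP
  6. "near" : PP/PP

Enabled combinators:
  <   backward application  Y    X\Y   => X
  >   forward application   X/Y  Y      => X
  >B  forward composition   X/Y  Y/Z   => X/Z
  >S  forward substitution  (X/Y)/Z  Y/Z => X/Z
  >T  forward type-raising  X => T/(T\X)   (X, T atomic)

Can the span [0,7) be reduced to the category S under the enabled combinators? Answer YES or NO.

YES

[0,7] S   >
  [0,1] "bone" : S/(S/PP)
  [1,7] S/PP   >S
    [1,6] (S/PP)/PP   <
      [1,5] NP   >
        [1,3] NP/PP   >
          [1,2] "which" : (NP/PP)/(NP/N)
          [2,3] "some" : NP/N
        [3,5] PP   <
          [3,4] "a" : PP\S
          [4,5] "that" : PP\(PP\S)
      [5,6] "the" : ((S/PP)/PP)\NP
    [6,7] "near" : PP/PP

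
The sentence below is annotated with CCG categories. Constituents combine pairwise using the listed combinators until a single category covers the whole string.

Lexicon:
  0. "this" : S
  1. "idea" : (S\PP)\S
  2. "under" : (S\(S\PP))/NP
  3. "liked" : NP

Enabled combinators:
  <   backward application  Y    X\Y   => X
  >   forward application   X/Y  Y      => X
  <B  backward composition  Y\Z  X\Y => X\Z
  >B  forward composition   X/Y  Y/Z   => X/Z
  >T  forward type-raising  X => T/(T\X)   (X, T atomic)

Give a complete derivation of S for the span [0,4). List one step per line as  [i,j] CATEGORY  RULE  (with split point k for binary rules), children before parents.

[0,1] S  lex  "this"
[1,2] (S\PP)\S  lex  "idea"
[0,2] S\PP  <  k=1
[2,3] (S\(S\PP))/NP  lex  "under"
[3,4] NP  lex  "liked"
[2,4] S\(S\PP)  >  k=3
[0,4] S  <  k=2

[0,4] S   <
  [0,2] S\PP   <
    [0,1] "this" : S
    [1,2] "idea" : (S\PP)\S
  [2,4] S\(S\PP)   >
    [2,3] "under" : (S\(S\PP))/NP
    [3,4] "liked" : NP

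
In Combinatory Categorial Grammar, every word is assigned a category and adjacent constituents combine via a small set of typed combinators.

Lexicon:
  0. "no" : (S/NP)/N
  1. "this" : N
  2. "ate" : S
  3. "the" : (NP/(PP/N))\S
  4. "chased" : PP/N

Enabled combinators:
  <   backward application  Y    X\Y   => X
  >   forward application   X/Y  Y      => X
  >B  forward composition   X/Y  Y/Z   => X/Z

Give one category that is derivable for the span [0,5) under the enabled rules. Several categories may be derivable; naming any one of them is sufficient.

S

[0,5] S   >
  [0,2] S/NP   >
    [0,1] "no" : (S/NP)/N
    [1,2] "this" : N
  [2,5] NP   >
    [2,4] NP/(PP/N)   <
      [2,3] "ate" : S
      [3,4] "the" : (NP/(PP/N))\S
    [4,5] "chased" : PP/N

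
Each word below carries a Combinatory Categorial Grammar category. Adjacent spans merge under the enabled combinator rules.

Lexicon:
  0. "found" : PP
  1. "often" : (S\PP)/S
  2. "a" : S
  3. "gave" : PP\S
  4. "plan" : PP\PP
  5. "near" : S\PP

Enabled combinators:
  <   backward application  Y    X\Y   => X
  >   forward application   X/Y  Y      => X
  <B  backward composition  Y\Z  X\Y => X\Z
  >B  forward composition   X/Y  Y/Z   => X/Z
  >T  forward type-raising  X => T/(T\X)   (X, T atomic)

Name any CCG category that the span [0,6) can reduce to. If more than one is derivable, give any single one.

[0,6] S   <
  [0,4] PP   <
    [0,3] S   <
      [0,1] "found" : PP
      [1,3] S\PP   >
        [1,2] "often" : (S\PP)/S
        [2,3] "a" : S
    [3,4] "gave" : PP\S
  [4,6] S\PP   <B
    [4,5] "plan" : PP\PP
    [5,6] "near" : S\PP

S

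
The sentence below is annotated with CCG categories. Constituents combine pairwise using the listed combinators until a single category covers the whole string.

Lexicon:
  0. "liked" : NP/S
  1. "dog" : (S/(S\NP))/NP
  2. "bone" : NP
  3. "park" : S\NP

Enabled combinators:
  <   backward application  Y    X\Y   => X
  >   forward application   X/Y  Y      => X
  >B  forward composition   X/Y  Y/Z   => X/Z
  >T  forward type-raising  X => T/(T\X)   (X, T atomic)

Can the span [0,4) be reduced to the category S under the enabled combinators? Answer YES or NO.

NP/S (S/(S\NP))/NP NP S\NP
CKY chart[0,4] = {N/(N\NP), NP, NP/(NP\NP), NP/(S\S), PP/(PP\NP), S/(S\NP)}; S ∉ chart

NO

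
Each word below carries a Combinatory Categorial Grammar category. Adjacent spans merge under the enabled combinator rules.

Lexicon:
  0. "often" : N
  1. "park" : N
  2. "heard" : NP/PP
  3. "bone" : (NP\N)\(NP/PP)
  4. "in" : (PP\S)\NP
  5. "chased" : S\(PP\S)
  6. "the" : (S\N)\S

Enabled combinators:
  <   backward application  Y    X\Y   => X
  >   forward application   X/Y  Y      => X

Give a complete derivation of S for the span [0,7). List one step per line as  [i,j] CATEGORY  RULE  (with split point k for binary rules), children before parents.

[0,1] N  lex  "often"
[1,2] N  lex  "park"
[2,3] NP/PP  lex  "heard"
[3,4] (NP\N)\(NP/PP)  lex  "bone"
[2,4] NP\N  <  k=3
[1,4] NP  <  k=2
[4,5] (PP\S)\NP  lex  "in"
[1,5] PP\S  <  k=4
[5,6] S\(PP\S)  lex  "chased"
[1,6] S  <  k=5
[6,7] (S\N)\S  lex  "the"
[1,7] S\N  <  k=6
[0,7] S  <  k=1

[0,7] S   <
  [0,1] "often" : N
  [1,7] S\N   <
    [1,6] S   <
      [1,5] PP\S   <
        [1,4] NP   <
          [1,2] "park" : N
          [2,4] NP\N   <
            [2,3] "heard" : NP/PP
            [3,4] "bone" : (NP\N)\(NP/PP)
        [4,5] "in" : (PP\S)\NP
      [5,6] "chased" : S\(PP\S)
    [6,7] "the" : (S\N)\S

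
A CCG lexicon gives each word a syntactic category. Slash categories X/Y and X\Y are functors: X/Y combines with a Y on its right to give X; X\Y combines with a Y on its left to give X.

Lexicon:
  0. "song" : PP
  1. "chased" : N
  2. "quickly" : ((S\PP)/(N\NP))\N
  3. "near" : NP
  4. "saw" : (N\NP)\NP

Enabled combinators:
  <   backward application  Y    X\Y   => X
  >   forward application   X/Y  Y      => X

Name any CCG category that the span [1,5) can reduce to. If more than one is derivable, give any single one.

[0,5] S   <
  [0,1] "song" : PP
  [1,5] S\PP   >
    [1,3] (S\PP)/(N\NP)   <
      [1,2] "chased" : N
      [2,3] "quickly" : ((S\PP)/(N\NP))\N
    [3,5] N\NP   <
      [3,4] "near" : NP
      [4,5] "saw" : (N\NP)\NP

S\PP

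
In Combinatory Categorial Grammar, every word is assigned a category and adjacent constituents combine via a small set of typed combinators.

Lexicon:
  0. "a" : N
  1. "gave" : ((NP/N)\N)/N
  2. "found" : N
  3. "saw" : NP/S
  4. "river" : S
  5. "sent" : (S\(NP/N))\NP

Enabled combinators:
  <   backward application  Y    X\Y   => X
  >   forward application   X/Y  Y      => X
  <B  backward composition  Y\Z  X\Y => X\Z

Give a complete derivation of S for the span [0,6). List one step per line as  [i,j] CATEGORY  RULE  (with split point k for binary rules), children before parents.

[0,1] N  lex  "a"
[1,2] ((NP/N)\N)/N  lex  "gave"
[2,3] N  lex  "found"
[1,3] (NP/N)\N  >  k=2
[0,3] NP/N  <  k=1
[3,4] NP/S  lex  "saw"
[4,5] S  lex  "river"
[3,5] NP  >  k=4
[5,6] (S\(NP/N))\NP  lex  "sent"
[3,6] S\(NP/N)  <  k=5
[0,6] S  <  k=3

[0,6] S   <
  [0,3] NP/N   <
    [0,1] "a" : N
    [1,3] (NP/N)\N   >
      [1,2] "gave" : ((NP/N)\N)/N
      [2,3] "found" : N
  [3,6] S\(NP/N)   <
    [3,5] NP   >
      [3,4] "saw" : NP/S
      [4,5] "river" : S
    [5,6] "sent" : (S\(NP/N))\NP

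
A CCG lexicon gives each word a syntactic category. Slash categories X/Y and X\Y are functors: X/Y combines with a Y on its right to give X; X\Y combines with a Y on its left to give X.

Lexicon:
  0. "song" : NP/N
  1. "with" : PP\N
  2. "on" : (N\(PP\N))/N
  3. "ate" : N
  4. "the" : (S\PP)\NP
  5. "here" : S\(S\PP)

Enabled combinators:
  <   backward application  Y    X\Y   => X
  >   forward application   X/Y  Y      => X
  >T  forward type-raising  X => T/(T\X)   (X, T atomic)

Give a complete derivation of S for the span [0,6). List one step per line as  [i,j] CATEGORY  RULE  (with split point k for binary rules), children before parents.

[0,6] S   <
  [0,5] S\PP   <
    [0,4] NP   >
      [0,1] "song" : NP/N
      [1,4] N   <
        [1,2] "with" : PP\N
        [2,4] N\(PP\N)   >
          [2,3] "on" : (N\(PP\N))/N
          [3,4] "ate" : N
    [4,5] "the" : (S\PP)\NP
  [5,6] "here" : S\(S\PP)

[0,1] NP/N  lex  "song"
[1,2] PP\N  lex  "with"
[2,3] (N\(PP\N))/N  lex  "on"
[3,4] N  lex  "ate"
[2,4] N\(PP\N)  >  k=3
[1,4] N  <  k=2
[0,4] NP  >  k=1
[4,5] (S\PP)\NP  lex  "the"
[0,5] S\PP  <  k=4
[5,6] S\(S\PP)  lex  "here"
[0,6] S  <  k=5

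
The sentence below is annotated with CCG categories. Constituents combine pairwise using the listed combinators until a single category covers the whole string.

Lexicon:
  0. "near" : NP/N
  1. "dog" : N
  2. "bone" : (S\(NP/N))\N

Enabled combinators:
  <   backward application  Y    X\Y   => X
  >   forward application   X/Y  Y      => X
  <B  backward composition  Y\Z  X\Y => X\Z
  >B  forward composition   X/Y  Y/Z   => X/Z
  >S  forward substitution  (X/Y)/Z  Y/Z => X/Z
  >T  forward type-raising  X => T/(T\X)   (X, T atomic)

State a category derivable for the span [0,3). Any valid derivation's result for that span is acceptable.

[0,3] S   <
  [0,1] "near" : NP/N
  [1,3] S\(NP/N)   <
    [1,2] "dog" : N
    [2,3] "bone" : (S\(NP/N))\N

S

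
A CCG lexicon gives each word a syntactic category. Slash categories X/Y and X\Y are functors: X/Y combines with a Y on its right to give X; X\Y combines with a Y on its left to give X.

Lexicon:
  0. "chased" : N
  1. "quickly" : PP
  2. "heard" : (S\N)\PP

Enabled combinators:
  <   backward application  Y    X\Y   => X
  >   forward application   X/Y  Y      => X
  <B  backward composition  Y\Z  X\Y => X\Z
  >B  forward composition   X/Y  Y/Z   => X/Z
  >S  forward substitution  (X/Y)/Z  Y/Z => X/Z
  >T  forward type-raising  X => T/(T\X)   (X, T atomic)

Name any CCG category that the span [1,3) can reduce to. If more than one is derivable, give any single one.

S\N

[0,3] S   <
  [0,1] "chased" : N
  [1,3] S\N   <
    [1,2] "quickly" : PP
    [2,3] "heard" : (S\N)\PP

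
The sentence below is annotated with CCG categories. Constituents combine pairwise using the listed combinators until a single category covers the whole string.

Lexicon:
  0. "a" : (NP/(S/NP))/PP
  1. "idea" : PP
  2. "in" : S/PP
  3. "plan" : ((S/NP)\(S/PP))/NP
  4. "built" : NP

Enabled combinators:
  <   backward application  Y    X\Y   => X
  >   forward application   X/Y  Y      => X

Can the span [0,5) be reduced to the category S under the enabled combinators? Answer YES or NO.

(NP/(S/NP))/PP PP S/PP ((S/NP)\(S/PP))/NP NP
CKY chart[0,5] = {NP}; S ∉ chart

NO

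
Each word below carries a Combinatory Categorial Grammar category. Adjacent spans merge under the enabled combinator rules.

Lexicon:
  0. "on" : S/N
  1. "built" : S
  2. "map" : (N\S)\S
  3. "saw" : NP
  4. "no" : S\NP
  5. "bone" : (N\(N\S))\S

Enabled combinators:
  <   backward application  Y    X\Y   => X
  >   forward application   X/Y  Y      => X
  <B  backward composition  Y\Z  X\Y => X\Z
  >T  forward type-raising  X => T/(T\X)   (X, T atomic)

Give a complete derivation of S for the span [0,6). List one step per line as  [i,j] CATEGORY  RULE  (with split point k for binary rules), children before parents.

[0,6] S   >
  [0,1] "on" : S/N
  [1,6] N   <
    [1,3] N\S   <
      [1,2] "built" : S
      [2,3] "map" : (N\S)\S
    [3,6] N\(N\S)   <
      [3,5] S   <
        [3,4] "saw" : NP
        [4,5] "no" : S\NP
      [5,6] "bone" : (N\(N\S))\S

[0,1] S/N  lex  "on"
[1,2] S  lex  "built"
[2,3] (N\S)\S  lex  "map"
[1,3] N\S  <  k=2
[3,4] NP  lex  "saw"
[4,5] S\NP  lex  "no"
[3,5] S  <  k=4
[5,6] (N\(N\S))\S  lex  "bone"
[3,6] N\(N\S)  <  k=5
[1,6] N  <  k=3
[0,6] S  >  k=1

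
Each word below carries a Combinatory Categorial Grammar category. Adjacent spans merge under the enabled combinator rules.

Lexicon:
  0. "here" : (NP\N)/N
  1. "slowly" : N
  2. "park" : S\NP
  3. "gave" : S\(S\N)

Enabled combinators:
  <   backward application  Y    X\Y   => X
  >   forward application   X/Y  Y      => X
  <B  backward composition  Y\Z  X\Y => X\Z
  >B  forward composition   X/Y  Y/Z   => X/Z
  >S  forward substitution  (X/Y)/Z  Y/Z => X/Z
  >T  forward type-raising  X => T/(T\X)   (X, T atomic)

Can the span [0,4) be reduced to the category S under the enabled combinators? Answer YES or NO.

[0,4] S   <
  [0,3] S\N   <B
    [0,2] NP\N   >
      [0,1] "here" : (NP\N)/N
      [1,2] "slowly" : N
    [2,3] "park" : S\NP
  [3,4] "gave" : S\(S\N)

YES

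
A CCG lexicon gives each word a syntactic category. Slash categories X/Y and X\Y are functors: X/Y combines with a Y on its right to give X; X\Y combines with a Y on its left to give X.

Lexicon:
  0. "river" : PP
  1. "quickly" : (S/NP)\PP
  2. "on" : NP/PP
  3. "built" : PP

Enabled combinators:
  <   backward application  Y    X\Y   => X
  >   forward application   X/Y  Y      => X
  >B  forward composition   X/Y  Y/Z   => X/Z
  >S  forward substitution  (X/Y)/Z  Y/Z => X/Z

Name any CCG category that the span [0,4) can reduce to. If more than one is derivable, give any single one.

S

[0,4] S   >
  [0,2] S/NP   <
    [0,1] "river" : PP
    [1,2] "quickly" : (S/NP)\PP
  [2,4] NP   >
    [2,3] "on" : NP/PP
    [3,4] "built" : PP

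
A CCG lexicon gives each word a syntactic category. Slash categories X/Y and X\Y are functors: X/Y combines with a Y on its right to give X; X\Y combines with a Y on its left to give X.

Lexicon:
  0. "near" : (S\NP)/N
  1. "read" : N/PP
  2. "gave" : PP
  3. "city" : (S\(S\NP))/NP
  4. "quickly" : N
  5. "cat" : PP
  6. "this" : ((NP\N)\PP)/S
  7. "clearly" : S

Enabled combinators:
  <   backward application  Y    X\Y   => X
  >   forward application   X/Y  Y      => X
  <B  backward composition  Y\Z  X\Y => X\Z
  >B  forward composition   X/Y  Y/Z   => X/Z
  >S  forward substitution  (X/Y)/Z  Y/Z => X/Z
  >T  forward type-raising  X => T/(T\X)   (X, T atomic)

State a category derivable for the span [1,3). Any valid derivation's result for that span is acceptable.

[0,8] S   <
  [0,3] S\NP   >
    [0,1] "near" : (S\NP)/N
    [1,3] N   >
      [1,2] "read" : N/PP
      [2,3] "gave" : PP
  [3,8] S\(S\NP)   >
    [3,4] "city" : (S\(S\NP))/NP
    [4,8] NP   <
      [4,5] "quickly" : N
      [5,8] NP\N   <
        [5,6] "cat" : PP
        [6,8] (NP\N)\PP   >
          [6,7] "this" : ((NP\N)\PP)/S
          [7,8] "clearly" : S

N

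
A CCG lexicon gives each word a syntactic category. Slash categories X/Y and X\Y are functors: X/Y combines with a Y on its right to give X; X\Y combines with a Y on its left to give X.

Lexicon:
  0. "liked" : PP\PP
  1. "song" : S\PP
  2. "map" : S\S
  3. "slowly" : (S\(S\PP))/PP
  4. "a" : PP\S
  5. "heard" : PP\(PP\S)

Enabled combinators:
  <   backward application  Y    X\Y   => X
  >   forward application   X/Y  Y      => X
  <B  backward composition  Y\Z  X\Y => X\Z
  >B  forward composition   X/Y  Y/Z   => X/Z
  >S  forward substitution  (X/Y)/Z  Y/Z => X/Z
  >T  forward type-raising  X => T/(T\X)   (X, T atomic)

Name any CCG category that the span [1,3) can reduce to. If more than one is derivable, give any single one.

[0,6] S   <
  [0,3] S\PP   <B
    [0,1] "liked" : PP\PP
    [1,3] S\PP   <B
      [1,2] "song" : S\PP
      [2,3] "map" : S\S
  [3,6] S\(S\PP)   >
    [3,4] "slowly" : (S\(S\PP))/PP
    [4,6] PP   <
      [4,5] "a" : PP\S
      [5,6] "heard" : PP\(PP\S)

S\PP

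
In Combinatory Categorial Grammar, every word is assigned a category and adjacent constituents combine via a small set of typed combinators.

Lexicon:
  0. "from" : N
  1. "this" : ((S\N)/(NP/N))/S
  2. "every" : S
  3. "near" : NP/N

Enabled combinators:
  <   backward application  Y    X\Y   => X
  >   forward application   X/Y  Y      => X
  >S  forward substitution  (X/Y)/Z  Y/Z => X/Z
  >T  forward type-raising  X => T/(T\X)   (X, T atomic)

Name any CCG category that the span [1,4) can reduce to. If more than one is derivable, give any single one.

[0,4] S   <
  [0,1] "from" : N
  [1,4] S\N   >
    [1,3] (S\N)/(NP/N)   >
      [1,2] "this" : ((S\N)/(NP/N))/S
      [2,3] "every" : S
    [3,4] "near" : NP/N

S\N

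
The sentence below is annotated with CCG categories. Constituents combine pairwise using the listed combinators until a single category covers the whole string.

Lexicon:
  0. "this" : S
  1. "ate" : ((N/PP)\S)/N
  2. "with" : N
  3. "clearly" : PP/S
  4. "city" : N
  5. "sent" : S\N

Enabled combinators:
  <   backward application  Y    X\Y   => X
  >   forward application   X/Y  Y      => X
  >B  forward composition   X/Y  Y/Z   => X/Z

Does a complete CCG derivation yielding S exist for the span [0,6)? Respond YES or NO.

NO

S ((N/PP)\S)/N N PP/S N S\N
CKY chart[0,6] = {N}; S ∉ chart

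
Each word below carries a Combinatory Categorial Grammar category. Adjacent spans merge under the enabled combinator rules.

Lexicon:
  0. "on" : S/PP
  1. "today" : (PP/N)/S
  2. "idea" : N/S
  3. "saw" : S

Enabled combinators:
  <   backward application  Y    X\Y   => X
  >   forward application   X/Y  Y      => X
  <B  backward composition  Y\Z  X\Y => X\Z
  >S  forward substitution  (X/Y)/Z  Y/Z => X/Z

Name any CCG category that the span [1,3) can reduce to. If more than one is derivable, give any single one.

PP/S

[0,4] S   >
  [0,1] "on" : S/PP
  [1,4] PP   >
    [1,3] PP/S   >S
      [1,2] "today" : (PP/N)/S
      [2,3] "idea" : N/S
    [3,4] "saw" : S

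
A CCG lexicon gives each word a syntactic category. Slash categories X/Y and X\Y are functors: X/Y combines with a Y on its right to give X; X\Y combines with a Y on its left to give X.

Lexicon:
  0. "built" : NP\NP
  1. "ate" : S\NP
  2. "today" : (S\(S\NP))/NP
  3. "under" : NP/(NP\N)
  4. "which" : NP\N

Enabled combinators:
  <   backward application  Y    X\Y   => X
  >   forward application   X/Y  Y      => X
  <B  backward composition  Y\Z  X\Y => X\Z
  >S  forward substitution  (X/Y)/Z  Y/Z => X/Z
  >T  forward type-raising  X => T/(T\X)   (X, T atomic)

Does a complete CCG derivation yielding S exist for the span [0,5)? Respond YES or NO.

[0,5] S   <
  [0,2] S\NP   <B
    [0,1] "built" : NP\NP
    [1,2] "ate" : S\NP
  [2,5] S\(S\NP)   >
    [2,3] "today" : (S\(S\NP))/NP
    [3,5] NP   >
      [3,4] "under" : NP/(NP\N)
      [4,5] "which" : NP\N

YES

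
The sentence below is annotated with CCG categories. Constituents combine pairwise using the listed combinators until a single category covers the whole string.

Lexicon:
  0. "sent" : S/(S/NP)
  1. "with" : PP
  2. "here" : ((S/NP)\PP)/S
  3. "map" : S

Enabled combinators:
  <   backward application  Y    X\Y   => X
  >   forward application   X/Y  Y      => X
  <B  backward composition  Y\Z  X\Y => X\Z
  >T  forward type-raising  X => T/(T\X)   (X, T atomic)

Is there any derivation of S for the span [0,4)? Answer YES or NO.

[0,4] S   >
  [0,1] "sent" : S/(S/NP)
  [1,4] S/NP   <
    [1,2] "with" : PP
    [2,4] (S/NP)\PP   >
      [2,3] "here" : ((S/NP)\PP)/S
      [3,4] "map" : S

YES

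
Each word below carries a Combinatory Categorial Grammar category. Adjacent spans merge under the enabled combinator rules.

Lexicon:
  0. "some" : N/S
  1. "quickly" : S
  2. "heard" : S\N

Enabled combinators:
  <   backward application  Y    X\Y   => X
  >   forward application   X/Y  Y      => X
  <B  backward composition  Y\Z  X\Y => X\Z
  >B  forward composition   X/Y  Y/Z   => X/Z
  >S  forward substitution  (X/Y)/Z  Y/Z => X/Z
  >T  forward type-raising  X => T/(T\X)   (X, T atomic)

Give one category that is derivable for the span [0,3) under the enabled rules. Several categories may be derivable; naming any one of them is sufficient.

[0,3] S   <
  [0,2] N   >
    [0,1] "some" : N/S
    [1,2] "quickly" : S
  [2,3] "heard" : S\N

S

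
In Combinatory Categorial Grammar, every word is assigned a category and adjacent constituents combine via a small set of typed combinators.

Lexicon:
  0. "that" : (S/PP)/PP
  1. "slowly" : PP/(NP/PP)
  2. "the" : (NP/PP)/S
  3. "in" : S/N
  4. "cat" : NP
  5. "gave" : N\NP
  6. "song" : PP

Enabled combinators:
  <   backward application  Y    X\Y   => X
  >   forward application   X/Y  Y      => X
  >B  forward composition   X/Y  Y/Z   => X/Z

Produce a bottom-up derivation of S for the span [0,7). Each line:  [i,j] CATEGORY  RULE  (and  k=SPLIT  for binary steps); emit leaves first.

[0,7] S   >
  [0,6] S/PP   >
    [0,1] "that" : (S/PP)/PP
    [1,6] PP   >
      [1,3] PP/S   >B
        [1,2] "slowly" : PP/(NP/PP)
        [2,3] "the" : (NP/PP)/S
      [3,6] S   >
        [3,4] "in" : S/N
        [4,6] N   <
          [4,5] "cat" : NP
          [5,6] "gave" : N\NP
  [6,7] "song" : PP

[0,1] (S/PP)/PP  lex  "that"
[1,2] PP/(NP/PP)  lex  "slowly"
[2,3] (NP/PP)/S  lex  "the"
[1,3] PP/S  >B  k=2
[3,4] S/N  lex  "in"
[4,5] NP  lex  "cat"
[5,6] N\NP  lex  "gave"
[4,6] N  <  k=5
[3,6] S  >  k=4
[1,6] PP  >  k=3
[0,6] S/PP  >  k=1
[6,7] PP  lex  "song"
[0,7] S  >  k=6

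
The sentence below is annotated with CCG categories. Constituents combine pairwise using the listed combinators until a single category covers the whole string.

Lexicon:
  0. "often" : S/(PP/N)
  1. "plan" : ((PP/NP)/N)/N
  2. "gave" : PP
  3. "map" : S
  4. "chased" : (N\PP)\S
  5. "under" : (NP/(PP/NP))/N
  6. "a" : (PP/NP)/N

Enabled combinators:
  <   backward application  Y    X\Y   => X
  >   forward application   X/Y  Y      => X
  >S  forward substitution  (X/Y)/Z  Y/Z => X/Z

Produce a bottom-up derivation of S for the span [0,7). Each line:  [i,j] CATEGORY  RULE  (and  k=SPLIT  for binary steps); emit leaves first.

[0,1] S/(PP/N)  lex  "often"
[1,2] ((PP/NP)/N)/N  lex  "plan"
[2,3] PP  lex  "gave"
[3,4] S  lex  "map"
[4,5] (N\PP)\S  lex  "chased"
[3,5] N\PP  <  k=4
[2,5] N  <  k=3
[1,5] (PP/NP)/N  >  k=2
[5,6] (NP/(PP/NP))/N  lex  "under"
[6,7] (PP/NP)/N  lex  "a"
[5,7] NP/N  >S  k=6
[1,7] PP/N  >S  k=5
[0,7] S  >  k=1

[0,7] S   >
  [0,1] "often" : S/(PP/N)
  [1,7] PP/N   >S
    [1,5] (PP/NP)/N   >
      [1,2] "plan" : ((PP/NP)/N)/N
      [2,5] N   <
        [2,3] "gave" : PP
        [3,5] N\PP   <
          [3,4] "map" : S
          [4,5] "chased" : (N\PP)\S
    [5,7] NP/N   >S
      [5,6] "under" : (NP/(PP/NP))/N
      [6,7] "a" : (PP/NP)/N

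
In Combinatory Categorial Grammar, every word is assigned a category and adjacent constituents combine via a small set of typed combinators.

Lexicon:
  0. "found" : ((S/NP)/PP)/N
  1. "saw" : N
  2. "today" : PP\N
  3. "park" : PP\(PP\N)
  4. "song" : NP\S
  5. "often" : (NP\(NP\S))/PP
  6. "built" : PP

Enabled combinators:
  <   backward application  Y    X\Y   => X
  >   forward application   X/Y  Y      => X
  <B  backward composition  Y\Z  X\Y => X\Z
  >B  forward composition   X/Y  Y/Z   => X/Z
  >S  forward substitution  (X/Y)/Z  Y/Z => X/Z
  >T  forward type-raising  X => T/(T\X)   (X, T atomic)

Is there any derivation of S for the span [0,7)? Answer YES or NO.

YES

[0,7] S   >
  [0,4] S/NP   >
    [0,2] (S/NP)/PP   >
      [0,1] "found" : ((S/NP)/PP)/N
      [1,2] "saw" : N
    [2,4] PP   <
      [2,3] "today" : PP\N
      [3,4] "park" : PP\(PP\N)
  [4,7] NP   <
    [4,5] "song" : NP\S
    [5,7] NP\(NP\S)   >
      [5,6] "often" : (NP\(NP\S))/PP
      [6,7] "built" : PP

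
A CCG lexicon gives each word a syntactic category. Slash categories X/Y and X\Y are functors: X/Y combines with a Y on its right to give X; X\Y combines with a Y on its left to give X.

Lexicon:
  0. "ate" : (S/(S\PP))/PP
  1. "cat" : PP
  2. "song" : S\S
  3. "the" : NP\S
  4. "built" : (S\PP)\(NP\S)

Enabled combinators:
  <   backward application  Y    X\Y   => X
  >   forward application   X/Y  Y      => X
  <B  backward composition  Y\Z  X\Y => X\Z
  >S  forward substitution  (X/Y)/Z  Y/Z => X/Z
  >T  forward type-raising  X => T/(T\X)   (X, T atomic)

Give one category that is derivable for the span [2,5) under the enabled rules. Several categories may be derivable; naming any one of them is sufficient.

S\PP

[0,5] S   >
  [0,2] S/(S\PP)   >
    [0,1] "ate" : (S/(S\PP))/PP
    [1,2] "cat" : PP
  [2,5] S\PP   <
    [2,4] NP\S   <B
      [2,3] "song" : S\S
      [3,4] "the" : NP\S
    [4,5] "built" : (S\PP)\(NP\S)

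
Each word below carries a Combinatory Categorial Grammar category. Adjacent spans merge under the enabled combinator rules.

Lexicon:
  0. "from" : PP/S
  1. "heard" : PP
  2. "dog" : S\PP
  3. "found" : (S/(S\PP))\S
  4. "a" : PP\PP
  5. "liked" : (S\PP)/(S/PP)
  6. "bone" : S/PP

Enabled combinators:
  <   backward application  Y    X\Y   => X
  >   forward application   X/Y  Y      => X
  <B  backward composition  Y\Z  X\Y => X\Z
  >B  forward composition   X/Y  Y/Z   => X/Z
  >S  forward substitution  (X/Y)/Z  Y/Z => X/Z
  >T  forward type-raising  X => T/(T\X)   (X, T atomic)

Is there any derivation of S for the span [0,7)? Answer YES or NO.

NO

PP/S PP S\PP (S/(S\PP))\S PP\PP (S\PP)/(S/PP) S/PP
CKY chart[0,7] = {N/(N\PP), NP/(NP\PP), PP, PP/(PP\PP), PP/(S\S), S/(S\PP)}; S ∉ chart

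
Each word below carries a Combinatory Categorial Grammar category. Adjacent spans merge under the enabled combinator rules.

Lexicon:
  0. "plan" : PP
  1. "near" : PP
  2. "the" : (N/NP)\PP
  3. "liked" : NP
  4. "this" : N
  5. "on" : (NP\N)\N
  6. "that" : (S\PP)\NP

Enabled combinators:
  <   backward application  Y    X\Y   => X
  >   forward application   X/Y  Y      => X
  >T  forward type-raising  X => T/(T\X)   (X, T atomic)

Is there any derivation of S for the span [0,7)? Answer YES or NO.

YES

[0,7] S   >
  [0,1] S/(S\PP)   >T
    [0,1] "plan" : PP
  [1,7] S\PP   <
    [1,6] NP   <
      [1,4] N   >
        [1,3] N/NP   <
          [1,2] "near" : PP
          [2,3] "the" : (N/NP)\PP
        [3,4] "liked" : NP
      [4,6] NP\N   <
        [4,5] "this" : N
        [5,6] "on" : (NP\N)\N
    [6,7] "that" : (S\PP)\NP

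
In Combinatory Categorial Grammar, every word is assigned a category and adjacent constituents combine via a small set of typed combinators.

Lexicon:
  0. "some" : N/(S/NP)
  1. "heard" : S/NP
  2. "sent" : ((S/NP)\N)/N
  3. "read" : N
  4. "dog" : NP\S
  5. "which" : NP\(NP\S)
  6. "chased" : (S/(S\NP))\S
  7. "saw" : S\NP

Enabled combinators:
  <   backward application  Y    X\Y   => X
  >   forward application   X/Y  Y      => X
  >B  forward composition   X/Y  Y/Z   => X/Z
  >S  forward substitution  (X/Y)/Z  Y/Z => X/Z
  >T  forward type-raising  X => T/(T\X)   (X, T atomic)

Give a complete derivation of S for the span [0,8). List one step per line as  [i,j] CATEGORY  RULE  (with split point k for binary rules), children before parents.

[0,1] N/(S/NP)  lex  "some"
[1,2] S/NP  lex  "heard"
[0,2] N  >  k=1
[2,3] ((S/NP)\N)/N  lex  "sent"
[3,4] N  lex  "read"
[2,4] (S/NP)\N  >  k=3
[0,4] S/NP  <  k=2
[4,5] NP\S  lex  "dog"
[5,6] NP\(NP\S)  lex  "which"
[4,6] NP  <  k=5
[0,6] S  >  k=4
[6,7] (S/(S\NP))\S  lex  "chased"
[0,7] S/(S\NP)  <  k=6
[7,8] S\NP  lex  "saw"
[0,8] S  >  k=7

[0,8] S   >
  [0,7] S/(S\NP)   <
    [0,6] S   >
      [0,4] S/NP   <
        [0,2] N   >
          [0,1] "some" : N/(S/NP)
          [1,2] "heard" : S/NP
        [2,4] (S/NP)\N   >
          [2,3] "sent" : ((S/NP)\N)/N
          [3,4] "read" : N
      [4,6] NP   <
        [4,5] "dog" : NP\S
        [5,6] "which" : NP\(NP\S)
    [6,7] "chased" : (S/(S\NP))\S
  [7,8] "saw" : S\NP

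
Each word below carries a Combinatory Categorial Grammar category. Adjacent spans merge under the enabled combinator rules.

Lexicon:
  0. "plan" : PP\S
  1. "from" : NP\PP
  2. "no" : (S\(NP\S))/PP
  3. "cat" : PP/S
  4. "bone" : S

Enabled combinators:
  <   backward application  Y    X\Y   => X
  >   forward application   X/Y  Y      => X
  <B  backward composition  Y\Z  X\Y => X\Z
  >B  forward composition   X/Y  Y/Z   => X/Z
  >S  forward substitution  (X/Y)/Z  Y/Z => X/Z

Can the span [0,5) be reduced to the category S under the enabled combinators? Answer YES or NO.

[0,5] S   <
  [0,2] NP\S   <B
    [0,1] "plan" : PP\S
    [1,2] "from" : NP\PP
  [2,5] S\(NP\S)   >
    [2,3] "no" : (S\(NP\S))/PP
    [3,5] PP   >
      [3,4] "cat" : PP/S
      [4,5] "bone" : S

YES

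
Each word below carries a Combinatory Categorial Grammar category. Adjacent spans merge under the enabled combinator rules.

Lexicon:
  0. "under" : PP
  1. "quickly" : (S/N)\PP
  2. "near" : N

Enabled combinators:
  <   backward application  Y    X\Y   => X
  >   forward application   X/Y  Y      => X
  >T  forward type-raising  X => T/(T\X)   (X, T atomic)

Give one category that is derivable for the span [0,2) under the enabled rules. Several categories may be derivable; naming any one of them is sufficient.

[0,3] S   >
  [0,2] S/N   <
    [0,1] "under" : PP
    [1,2] "quickly" : (S/N)\PP
  [2,3] "near" : N

S/N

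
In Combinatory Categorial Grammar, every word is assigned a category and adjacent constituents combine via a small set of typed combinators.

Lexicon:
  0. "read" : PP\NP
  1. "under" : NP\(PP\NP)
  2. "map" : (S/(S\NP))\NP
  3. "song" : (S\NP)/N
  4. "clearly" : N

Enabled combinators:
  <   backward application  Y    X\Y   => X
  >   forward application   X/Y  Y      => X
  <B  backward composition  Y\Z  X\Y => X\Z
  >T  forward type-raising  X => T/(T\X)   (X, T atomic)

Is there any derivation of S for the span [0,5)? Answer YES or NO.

YES

[0,5] S   >
  [0,3] S/(S\NP)   <
    [0,2] NP   <
      [0,1] "read" : PP\NP
      [1,2] "under" : NP\(PP\NP)
    [2,3] "map" : (S/(S\NP))\NP
  [3,5] S\NP   >
    [3,4] "song" : (S\NP)/N
    [4,5] "clearly" : N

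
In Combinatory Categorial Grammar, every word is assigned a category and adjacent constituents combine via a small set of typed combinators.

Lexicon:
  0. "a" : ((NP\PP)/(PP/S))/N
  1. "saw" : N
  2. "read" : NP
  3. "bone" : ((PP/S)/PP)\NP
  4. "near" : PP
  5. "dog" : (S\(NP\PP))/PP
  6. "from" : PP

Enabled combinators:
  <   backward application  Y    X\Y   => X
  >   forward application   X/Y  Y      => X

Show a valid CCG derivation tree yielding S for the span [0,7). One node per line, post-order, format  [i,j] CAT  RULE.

[0,1] ((NP\PP)/(PP/S))/N  lex  "a"
[1,2] N  lex  "saw"
[0,2] (NP\PP)/(PP/S)  >  k=1
[2,3] NP  lex  "read"
[3,4] ((PP/S)/PP)\NP  lex  "bone"
[2,4] (PP/S)/PP  <  k=3
[4,5] PP  lex  "near"
[2,5] PP/S  >  k=4
[0,5] NP\PP  >  k=2
[5,6] (S\(NP\PP))/PP  lex  "dog"
[6,7] PP  lex  "from"
[5,7] S\(NP\PP)  >  k=6
[0,7] S  <  k=5

[0,7] S   <
  [0,5] NP\PP   >
    [0,2] (NP\PP)/(PP/S)   >
      [0,1] "a" : ((NP\PP)/(PP/S))/N
      [1,2] "saw" : N
    [2,5] PP/S   >
      [2,4] (PP/S)/PP   <
        [2,3] "read" : NP
        [3,4] "bone" : ((PP/S)/PP)\NP
      [4,5] "near" : PP
  [5,7] S\(NP\PP)   >
    [5,6] "dog" : (S\(NP\PP))/PP
    [6,7] "from" : PP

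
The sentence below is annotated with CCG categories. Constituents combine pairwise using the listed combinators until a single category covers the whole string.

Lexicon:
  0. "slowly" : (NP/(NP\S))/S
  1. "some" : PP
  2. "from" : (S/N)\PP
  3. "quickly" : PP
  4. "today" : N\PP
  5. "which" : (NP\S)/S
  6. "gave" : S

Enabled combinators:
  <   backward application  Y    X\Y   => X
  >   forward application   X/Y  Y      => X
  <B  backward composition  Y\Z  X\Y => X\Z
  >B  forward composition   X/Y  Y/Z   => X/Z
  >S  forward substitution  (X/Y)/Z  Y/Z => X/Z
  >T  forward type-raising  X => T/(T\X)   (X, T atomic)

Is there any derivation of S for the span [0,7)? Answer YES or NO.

NO

(NP/(NP\S))/S PP (S/N)\PP PP N\PP (NP\S)/S S
CKY chart[0,7] = {(NP/(NP\S))/(S\NP), N/(N\NP), NP, NP/(NP\NP), NP/(S\S), PP/(PP\NP), S/(S\NP)}; S ∉ chart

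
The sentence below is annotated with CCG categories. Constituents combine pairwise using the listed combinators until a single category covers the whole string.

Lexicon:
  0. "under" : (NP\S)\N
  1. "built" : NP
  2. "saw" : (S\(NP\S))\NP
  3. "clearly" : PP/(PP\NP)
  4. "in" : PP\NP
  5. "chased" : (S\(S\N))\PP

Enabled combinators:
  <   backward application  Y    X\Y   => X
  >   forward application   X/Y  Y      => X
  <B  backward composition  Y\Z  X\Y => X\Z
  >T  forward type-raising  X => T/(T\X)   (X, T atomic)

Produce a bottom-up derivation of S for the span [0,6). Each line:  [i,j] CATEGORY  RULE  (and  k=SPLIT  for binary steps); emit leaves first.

[0,6] S   <
  [0,3] S\N   <B
    [0,1] "under" : (NP\S)\N
    [1,3] S\(NP\S)   <
      [1,2] "built" : NP
      [2,3] "saw" : (S\(NP\S))\NP
  [3,6] S\(S\N)   <
    [3,5] PP   >
      [3,4] "clearly" : PP/(PP\NP)
      [4,5] "in" : PP\NP
    [5,6] "chased" : (S\(S\N))\PP

[0,1] (NP\S)\N  lex  "under"
[1,2] NP  lex  "built"
[2,3] (S\(NP\S))\NP  lex  "saw"
[1,3] S\(NP\S)  <  k=2
[0,3] S\N  <B  k=1
[3,4] PP/(PP\NP)  lex  "clearly"
[4,5] PP\NP  lex  "in"
[3,5] PP  >  k=4
[5,6] (S\(S\N))\PP  lex  "chased"
[3,6] S\(S\N)  <  k=5
[0,6] S  <  k=3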